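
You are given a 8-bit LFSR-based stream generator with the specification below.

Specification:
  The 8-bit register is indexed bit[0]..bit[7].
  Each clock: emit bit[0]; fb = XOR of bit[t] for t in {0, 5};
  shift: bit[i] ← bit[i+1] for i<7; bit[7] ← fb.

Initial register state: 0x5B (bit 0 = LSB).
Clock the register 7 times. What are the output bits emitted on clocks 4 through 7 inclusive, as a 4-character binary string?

reg_0 = 0x5B
clock 1: out=1, reg = 0xAD
clock 2: out=1, reg = 0x56
clock 3: out=0, reg = 0x2B
clock 4: out=1, reg = 0x15
clock 5: out=1, reg = 0x8A
clock 6: out=0, reg = 0x45
clock 7: out=1, reg = 0xA2

1101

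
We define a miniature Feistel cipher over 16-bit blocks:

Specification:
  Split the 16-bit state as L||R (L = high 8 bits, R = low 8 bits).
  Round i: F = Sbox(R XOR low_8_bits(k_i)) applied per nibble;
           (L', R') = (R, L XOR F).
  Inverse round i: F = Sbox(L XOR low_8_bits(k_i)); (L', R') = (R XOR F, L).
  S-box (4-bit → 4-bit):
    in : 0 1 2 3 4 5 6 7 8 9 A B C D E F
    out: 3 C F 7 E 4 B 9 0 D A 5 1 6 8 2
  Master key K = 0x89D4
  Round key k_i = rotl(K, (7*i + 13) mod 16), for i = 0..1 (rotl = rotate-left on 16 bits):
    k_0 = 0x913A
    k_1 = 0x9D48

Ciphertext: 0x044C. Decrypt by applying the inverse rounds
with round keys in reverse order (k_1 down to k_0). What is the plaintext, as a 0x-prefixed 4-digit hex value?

s_0 = ciphertext = 0x044C
s_1 = InvRound(s_0, k_1) = 0xAD04
s_2 = InvRound(s_1, k_0) = 0xDDAD

0xDDAD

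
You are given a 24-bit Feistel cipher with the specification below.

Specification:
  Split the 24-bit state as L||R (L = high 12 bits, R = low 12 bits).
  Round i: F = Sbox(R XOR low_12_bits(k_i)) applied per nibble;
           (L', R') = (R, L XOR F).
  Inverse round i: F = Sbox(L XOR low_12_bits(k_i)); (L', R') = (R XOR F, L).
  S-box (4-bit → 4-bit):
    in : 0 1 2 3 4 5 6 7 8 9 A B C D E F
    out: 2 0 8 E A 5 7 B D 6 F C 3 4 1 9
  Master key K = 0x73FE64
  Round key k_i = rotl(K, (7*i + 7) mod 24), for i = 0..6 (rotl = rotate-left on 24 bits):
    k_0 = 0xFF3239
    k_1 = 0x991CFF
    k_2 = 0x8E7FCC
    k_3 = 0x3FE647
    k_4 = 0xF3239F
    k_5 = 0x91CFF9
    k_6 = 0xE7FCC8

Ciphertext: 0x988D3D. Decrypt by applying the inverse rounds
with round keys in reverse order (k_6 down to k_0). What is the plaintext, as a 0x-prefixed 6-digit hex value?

0x418880

s_0 = ciphertext = 0x988D3D
s_1 = InvRound(s_0, k_6) = 0x89F988
s_2 = InvRound(s_1, k_5) = 0x2FF89F
s_3 = InvRound(s_2, k_4) = 0x8ED2FF
s_4 = InvRound(s_3, k_3) = 0x3008ED
s_5 = InvRound(s_4, k_2) = 0xBDE300
s_6 = InvRound(s_5, k_1) = 0x880BDE
s_7 = InvRound(s_6, k_0) = 0x418880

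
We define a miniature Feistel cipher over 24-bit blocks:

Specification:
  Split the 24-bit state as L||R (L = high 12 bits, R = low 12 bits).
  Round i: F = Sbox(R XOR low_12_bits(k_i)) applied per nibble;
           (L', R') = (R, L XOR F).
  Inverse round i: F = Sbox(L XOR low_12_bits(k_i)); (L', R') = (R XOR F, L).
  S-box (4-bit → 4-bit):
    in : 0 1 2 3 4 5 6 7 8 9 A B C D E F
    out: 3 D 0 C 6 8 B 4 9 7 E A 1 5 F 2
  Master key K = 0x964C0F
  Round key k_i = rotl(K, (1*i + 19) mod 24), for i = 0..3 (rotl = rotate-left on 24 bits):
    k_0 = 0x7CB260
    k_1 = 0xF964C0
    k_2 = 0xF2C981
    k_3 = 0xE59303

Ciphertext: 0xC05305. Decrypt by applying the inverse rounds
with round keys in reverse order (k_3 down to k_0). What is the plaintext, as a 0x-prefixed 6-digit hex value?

s_0 = ciphertext = 0xC05305
s_1 = InvRound(s_0, k_3) = 0x13EC05
s_2 = InvRound(s_1, k_2) = 0x5A713E
s_3 = InvRound(s_2, k_1) = 0xC8A5A7
s_4 = InvRound(s_3, k_0) = 0xA59C8A

0xA59C8A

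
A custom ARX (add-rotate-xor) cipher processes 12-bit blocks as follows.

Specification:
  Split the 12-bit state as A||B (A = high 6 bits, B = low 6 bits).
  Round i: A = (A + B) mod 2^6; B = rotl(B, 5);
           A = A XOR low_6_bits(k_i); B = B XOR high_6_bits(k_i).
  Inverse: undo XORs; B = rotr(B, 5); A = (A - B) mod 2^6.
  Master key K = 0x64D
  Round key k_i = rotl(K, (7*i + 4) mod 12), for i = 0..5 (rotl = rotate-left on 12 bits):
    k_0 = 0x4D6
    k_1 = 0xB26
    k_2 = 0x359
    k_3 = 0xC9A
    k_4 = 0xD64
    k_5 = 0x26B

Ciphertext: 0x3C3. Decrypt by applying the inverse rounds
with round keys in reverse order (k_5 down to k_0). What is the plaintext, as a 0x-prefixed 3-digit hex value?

0x621

s_0 = ciphertext = 0x3C3
s_1 = InvRound(s_0, k_5) = 0x414
s_2 = InvRound(s_1, k_4) = 0xC43
s_3 = InvRound(s_2, k_3) = 0x223
s_4 = InvRound(s_3, k_2) = 0xD1D
s_5 = InvRound(s_4, k_1) = 0xBE3
s_6 = InvRound(s_5, k_0) = 0x621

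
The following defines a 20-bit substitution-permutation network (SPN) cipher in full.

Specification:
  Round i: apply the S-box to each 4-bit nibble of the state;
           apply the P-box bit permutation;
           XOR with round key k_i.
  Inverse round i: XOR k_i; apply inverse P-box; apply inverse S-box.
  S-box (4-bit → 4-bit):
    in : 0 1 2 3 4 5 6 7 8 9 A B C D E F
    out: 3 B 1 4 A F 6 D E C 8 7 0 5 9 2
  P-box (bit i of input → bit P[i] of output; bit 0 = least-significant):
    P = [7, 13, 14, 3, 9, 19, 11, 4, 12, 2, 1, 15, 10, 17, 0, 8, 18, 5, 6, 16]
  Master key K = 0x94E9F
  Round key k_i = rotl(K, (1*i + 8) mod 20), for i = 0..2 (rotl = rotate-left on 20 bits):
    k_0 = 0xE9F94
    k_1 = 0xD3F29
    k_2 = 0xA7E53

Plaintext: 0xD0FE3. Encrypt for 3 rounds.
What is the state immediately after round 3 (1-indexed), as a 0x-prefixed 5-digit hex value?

0xA6F5C

s_0 = plaintext = 0xD0FE3
s_1 = Round(s_0, k_0) = 0x8D9C0
s_2 = Round(s_1, k_1) = 0xC9BCA
s_3 = Round(s_2, k_2) = 0xA6F5C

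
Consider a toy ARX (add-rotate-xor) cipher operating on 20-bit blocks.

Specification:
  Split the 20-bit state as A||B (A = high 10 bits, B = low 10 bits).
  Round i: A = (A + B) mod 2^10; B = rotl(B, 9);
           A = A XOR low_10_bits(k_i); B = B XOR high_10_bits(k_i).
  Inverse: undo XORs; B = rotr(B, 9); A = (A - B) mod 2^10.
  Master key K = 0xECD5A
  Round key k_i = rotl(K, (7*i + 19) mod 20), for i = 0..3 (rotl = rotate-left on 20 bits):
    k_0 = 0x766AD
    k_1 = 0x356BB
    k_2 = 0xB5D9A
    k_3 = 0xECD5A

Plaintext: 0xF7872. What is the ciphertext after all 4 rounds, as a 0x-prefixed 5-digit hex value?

s_0 = plaintext = 0xF7872
s_1 = Round(s_0, k_0) = 0xBF5E0
s_2 = Round(s_1, k_1) = 0x99825
s_3 = Round(s_2, k_2) = 0xC44C5
s_4 = Round(s_3, k_3) = 0xA31D1

0xA31D1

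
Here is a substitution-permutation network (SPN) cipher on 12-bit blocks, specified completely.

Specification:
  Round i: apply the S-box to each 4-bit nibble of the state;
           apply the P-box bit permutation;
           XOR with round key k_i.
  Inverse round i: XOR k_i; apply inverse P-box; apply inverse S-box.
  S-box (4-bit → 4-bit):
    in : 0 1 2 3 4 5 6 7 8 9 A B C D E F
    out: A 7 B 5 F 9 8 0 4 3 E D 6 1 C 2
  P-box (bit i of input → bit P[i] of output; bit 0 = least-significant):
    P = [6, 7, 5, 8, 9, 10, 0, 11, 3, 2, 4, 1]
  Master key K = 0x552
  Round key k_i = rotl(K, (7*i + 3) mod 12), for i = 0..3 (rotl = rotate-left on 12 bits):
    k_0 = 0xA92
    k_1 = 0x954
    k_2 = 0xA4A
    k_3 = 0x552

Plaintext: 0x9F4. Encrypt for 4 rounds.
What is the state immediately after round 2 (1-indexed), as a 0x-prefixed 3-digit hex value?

0x870

s_0 = plaintext = 0x9F4
s_1 = Round(s_0, k_0) = 0xF7E
s_2 = Round(s_1, k_1) = 0x870
s_3 = Round(s_2, k_2) = 0xBDA
s_4 = Round(s_3, k_3) = 0x6E8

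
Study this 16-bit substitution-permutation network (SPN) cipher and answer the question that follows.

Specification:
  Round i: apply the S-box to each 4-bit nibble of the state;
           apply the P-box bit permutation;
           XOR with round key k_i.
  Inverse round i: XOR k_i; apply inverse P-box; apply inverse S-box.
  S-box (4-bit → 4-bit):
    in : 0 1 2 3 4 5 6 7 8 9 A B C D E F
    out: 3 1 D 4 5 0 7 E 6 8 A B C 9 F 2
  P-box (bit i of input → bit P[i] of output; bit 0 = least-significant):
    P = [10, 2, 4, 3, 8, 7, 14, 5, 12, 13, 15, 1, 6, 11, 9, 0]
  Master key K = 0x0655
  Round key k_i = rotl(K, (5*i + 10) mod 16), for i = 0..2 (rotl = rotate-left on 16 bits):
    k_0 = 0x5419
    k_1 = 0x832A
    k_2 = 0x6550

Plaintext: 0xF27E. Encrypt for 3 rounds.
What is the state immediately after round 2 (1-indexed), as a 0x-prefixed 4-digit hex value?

s_0 = plaintext = 0xF27E
s_1 = Round(s_0, k_0) = 0x88A7
s_2 = Round(s_1, k_1) = 0x2996
s_3 = Round(s_2, k_2) = 0x6327

0x2996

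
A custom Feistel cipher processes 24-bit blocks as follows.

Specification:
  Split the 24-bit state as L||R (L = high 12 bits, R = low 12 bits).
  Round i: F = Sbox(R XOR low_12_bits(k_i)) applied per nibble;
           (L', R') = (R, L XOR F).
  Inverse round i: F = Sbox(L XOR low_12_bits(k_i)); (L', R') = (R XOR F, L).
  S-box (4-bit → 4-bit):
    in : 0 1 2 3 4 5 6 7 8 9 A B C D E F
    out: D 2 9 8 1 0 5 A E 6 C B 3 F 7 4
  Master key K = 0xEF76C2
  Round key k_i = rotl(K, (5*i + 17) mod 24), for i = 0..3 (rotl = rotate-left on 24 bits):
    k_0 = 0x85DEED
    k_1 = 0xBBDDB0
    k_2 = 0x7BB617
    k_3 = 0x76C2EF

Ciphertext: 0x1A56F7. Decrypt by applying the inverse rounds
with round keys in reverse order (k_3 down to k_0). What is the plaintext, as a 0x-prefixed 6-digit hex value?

0x93E7EE

s_0 = ciphertext = 0x1A56F7
s_1 = InvRound(s_0, k_3) = 0xEEB1A5
s_2 = InvRound(s_1, k_2) = 0xFE6EEB
s_3 = InvRound(s_2, k_1) = 0x7EEFE6
s_4 = InvRound(s_3, k_0) = 0x93E7EE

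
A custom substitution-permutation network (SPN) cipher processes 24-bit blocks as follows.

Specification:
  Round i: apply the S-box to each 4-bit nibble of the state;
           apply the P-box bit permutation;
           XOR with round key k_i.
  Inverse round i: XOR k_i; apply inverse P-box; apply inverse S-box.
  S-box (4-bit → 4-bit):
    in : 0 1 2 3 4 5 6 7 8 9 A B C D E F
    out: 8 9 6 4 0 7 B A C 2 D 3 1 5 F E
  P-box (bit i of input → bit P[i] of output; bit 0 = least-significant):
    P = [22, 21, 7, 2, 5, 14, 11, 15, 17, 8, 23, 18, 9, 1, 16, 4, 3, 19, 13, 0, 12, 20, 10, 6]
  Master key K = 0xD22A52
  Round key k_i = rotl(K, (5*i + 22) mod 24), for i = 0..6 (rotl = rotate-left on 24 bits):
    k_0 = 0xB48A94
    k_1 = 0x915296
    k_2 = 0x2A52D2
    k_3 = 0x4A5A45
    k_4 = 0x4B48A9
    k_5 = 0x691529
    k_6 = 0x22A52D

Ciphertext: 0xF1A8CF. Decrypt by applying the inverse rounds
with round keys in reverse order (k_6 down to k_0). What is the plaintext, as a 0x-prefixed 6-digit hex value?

0xEC088E

s_0 = ciphertext = 0xF1A8CF
s_1 = InvRound(s_0, k_6) = 0xF425DD
s_2 = InvRound(s_1, k_5) = 0x6288C8
s_3 = InvRound(s_2, k_4) = 0x073469
s_4 = InvRound(s_3, k_3) = 0x35D051
s_5 = InvRound(s_4, k_2) = 0x975103
s_6 = InvRound(s_5, k_1) = 0x401648
s_7 = InvRound(s_6, k_0) = 0xEC088E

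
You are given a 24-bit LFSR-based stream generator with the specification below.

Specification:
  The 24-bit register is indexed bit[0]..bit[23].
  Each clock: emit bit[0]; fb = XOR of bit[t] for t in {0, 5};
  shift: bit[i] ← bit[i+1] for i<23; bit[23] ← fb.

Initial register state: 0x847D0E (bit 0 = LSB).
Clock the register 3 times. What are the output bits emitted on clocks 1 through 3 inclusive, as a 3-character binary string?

reg_0 = 0x847D0E
clock 1: out=0, reg = 0x423E87
clock 2: out=1, reg = 0xA11F43
clock 3: out=1, reg = 0xD08FA1

011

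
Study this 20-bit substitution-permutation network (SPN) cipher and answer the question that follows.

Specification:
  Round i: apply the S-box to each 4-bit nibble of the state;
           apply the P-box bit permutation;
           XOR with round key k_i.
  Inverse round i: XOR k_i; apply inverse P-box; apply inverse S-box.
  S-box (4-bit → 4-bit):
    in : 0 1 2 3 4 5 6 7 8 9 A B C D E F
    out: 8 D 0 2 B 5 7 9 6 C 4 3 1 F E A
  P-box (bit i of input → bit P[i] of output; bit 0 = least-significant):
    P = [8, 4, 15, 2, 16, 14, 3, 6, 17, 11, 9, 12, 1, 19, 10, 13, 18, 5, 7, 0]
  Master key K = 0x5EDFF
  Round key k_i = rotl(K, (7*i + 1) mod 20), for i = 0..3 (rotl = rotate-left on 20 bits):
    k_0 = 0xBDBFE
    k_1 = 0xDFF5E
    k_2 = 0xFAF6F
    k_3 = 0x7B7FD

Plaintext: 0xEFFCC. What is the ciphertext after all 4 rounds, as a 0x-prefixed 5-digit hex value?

s_0 = plaintext = 0xEFFCC
s_1 = Round(s_0, k_0) = 0x2E25F
s_2 = Round(s_1, k_1) = 0x4DB42
s_3 = Round(s_2, k_2) = 0x0C30C
s_4 = Round(s_3, k_3) = 0x7BEBE

0x7BEBE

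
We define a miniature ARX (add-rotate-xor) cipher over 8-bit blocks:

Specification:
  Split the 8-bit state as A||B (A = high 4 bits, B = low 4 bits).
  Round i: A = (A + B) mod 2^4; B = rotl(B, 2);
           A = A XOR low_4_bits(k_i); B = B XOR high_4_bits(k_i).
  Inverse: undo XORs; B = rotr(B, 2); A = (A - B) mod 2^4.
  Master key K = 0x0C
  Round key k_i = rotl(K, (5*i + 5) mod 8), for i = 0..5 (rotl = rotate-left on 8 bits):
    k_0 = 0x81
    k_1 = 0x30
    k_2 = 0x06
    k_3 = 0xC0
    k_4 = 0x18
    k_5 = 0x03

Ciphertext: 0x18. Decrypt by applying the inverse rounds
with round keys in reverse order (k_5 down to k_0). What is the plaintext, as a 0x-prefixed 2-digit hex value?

0xE1

s_0 = ciphertext = 0x18
s_1 = InvRound(s_0, k_5) = 0x02
s_2 = InvRound(s_1, k_4) = 0xCC
s_3 = InvRound(s_2, k_3) = 0xC0
s_4 = InvRound(s_3, k_2) = 0xA0
s_5 = InvRound(s_4, k_1) = 0xEC
s_6 = InvRound(s_5, k_0) = 0xE1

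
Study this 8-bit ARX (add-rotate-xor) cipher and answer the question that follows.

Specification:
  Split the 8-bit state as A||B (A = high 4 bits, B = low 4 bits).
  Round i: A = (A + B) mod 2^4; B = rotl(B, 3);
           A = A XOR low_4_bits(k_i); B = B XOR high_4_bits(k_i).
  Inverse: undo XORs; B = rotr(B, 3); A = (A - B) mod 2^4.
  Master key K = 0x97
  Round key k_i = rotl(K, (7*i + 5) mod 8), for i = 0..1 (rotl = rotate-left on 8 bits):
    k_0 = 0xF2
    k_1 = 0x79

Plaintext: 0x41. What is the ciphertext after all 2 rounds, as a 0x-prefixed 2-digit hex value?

s_0 = plaintext = 0x41
s_1 = Round(s_0, k_0) = 0x77
s_2 = Round(s_1, k_1) = 0x7C

0x7C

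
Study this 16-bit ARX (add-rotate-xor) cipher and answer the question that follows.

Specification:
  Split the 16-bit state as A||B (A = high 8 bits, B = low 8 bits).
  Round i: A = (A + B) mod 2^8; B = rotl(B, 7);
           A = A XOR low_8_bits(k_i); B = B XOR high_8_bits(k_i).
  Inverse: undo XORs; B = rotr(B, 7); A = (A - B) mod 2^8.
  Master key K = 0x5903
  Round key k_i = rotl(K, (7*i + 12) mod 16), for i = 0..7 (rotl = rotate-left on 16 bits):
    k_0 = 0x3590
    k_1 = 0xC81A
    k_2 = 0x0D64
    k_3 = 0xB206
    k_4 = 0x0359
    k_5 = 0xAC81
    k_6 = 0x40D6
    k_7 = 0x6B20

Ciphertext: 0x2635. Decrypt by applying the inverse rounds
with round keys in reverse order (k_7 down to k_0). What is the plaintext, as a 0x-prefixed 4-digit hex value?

s_0 = ciphertext = 0x2635
s_1 = InvRound(s_0, k_7) = 0x4ABC
s_2 = InvRound(s_1, k_6) = 0xA3F9
s_3 = InvRound(s_2, k_5) = 0x78AA
s_4 = InvRound(s_3, k_4) = 0xCE53
s_5 = InvRound(s_4, k_3) = 0x05C3
s_6 = InvRound(s_5, k_2) = 0xC49D
s_7 = InvRound(s_6, k_1) = 0x34AA
s_8 = InvRound(s_7, k_0) = 0x653F

0x653F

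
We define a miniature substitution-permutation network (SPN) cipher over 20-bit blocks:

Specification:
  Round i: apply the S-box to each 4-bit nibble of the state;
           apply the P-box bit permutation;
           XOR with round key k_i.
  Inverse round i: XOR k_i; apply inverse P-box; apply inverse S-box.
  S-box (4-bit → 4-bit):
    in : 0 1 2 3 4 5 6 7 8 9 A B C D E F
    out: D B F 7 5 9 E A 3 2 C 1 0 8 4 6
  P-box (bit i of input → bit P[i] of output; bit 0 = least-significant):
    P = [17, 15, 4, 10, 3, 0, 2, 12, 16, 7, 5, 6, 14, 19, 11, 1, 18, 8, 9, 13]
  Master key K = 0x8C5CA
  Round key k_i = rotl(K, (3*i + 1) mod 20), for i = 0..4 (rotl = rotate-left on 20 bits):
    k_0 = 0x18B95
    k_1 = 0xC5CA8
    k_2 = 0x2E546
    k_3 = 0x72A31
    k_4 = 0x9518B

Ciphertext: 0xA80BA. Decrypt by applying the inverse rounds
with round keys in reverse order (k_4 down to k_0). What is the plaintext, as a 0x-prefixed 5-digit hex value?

s_0 = ciphertext = 0xA80BA
s_1 = InvRound(s_0, k_4) = 0x9B473
s_2 = InvRound(s_1, k_3) = 0x46DD1
s_3 = InvRound(s_2, k_2) = 0xBA9F3
s_4 = InvRound(s_3, k_1) = 0x15512
s_5 = InvRound(s_4, k_0) = 0xE0967

0xE0967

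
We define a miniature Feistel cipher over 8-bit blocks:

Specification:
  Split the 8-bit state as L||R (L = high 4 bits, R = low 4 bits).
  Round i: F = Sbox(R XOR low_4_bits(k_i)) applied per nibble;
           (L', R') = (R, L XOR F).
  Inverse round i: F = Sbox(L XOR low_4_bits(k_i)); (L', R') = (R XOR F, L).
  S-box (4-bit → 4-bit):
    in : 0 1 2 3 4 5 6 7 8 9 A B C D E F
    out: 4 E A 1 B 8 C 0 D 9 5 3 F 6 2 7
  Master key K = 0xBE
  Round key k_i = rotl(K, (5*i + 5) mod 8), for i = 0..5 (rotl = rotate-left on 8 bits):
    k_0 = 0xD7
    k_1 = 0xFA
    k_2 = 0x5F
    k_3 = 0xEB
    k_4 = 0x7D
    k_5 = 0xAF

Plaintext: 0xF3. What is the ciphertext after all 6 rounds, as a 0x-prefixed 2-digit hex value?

0x38

s_0 = plaintext = 0xF3
s_1 = Round(s_0, k_0) = 0x34
s_2 = Round(s_1, k_1) = 0x41
s_3 = Round(s_2, k_2) = 0x16
s_4 = Round(s_3, k_3) = 0x67
s_5 = Round(s_4, k_4) = 0x73
s_6 = Round(s_5, k_5) = 0x38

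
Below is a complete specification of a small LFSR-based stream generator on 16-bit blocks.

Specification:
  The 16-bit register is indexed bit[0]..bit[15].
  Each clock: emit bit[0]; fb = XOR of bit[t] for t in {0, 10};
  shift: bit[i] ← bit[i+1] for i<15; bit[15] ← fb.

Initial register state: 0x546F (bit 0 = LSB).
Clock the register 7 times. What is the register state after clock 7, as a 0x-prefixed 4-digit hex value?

reg_0 = 0x546F
clock 1: out=1, reg = 0x2A37
clock 2: out=1, reg = 0x951B
clock 3: out=1, reg = 0x4A8D
clock 4: out=1, reg = 0xA546
clock 5: out=0, reg = 0xD2A3
clock 6: out=1, reg = 0xE951
clock 7: out=1, reg = 0xF4A8

0xF4A8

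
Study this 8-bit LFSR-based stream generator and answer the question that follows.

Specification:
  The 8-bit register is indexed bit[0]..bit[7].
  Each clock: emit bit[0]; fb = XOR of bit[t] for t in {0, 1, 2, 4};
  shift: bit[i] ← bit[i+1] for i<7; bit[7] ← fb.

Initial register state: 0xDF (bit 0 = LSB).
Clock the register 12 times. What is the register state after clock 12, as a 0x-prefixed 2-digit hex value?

reg_0 = 0xDF
clock 1: out=1, reg = 0x6F
clock 2: out=1, reg = 0xB7
clock 3: out=1, reg = 0x5B
clock 4: out=1, reg = 0xAD
clock 5: out=1, reg = 0x56
clock 6: out=0, reg = 0xAB
clock 7: out=1, reg = 0x55
clock 8: out=1, reg = 0xAA
clock 9: out=0, reg = 0xD5
clock 10: out=1, reg = 0xEA
clock 11: out=0, reg = 0xF5
clock 12: out=1, reg = 0xFA

0xFA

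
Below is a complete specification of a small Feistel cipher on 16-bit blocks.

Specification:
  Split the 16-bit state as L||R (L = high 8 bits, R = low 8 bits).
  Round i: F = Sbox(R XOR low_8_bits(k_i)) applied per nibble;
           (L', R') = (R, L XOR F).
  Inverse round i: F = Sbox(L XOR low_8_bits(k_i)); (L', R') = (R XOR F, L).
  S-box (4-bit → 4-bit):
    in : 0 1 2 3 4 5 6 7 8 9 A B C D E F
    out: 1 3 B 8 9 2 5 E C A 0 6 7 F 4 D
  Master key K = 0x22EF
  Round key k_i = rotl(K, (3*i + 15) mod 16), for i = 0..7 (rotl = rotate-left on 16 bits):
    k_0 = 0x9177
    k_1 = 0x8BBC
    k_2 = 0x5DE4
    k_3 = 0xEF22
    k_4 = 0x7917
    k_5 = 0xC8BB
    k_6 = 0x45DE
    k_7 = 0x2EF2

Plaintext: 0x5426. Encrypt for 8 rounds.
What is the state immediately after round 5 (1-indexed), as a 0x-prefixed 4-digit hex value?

0xD76F

s_0 = plaintext = 0x5426
s_1 = Round(s_0, k_0) = 0x2677
s_2 = Round(s_1, k_1) = 0x7750
s_3 = Round(s_2, k_2) = 0x501E
s_4 = Round(s_3, k_3) = 0x1ED7
s_5 = Round(s_4, k_4) = 0xD76F
s_6 = Round(s_5, k_5) = 0x6F2E
s_7 = Round(s_6, k_6) = 0x2EBE
s_8 = Round(s_7, k_7) = 0xBEB9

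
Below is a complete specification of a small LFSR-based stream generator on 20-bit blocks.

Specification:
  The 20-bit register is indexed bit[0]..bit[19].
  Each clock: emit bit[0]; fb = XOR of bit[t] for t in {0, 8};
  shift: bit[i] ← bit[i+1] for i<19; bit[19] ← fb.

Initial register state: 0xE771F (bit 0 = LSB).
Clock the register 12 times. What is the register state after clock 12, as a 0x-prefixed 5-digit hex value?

0x968E7

reg_0 = 0xE771F
clock 1: out=1, reg = 0x73B8F
clock 2: out=1, reg = 0x39DC7
clock 3: out=1, reg = 0x1CEE3
clock 4: out=1, reg = 0x8E771
clock 5: out=1, reg = 0x473B8
clock 6: out=0, reg = 0xA39DC
clock 7: out=0, reg = 0xD1CEE
clock 8: out=0, reg = 0x68E77
clock 9: out=1, reg = 0xB473B
clock 10: out=1, reg = 0x5A39D
clock 11: out=1, reg = 0x2D1CE
clock 12: out=0, reg = 0x968E7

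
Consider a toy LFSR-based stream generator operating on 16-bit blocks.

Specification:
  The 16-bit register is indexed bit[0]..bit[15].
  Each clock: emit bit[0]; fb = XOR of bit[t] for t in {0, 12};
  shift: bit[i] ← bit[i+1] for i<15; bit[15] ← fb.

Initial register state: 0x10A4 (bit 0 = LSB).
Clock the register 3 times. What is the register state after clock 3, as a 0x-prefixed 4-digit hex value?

reg_0 = 0x10A4
clock 1: out=0, reg = 0x8852
clock 2: out=0, reg = 0x4429
clock 3: out=1, reg = 0xA214

0xA214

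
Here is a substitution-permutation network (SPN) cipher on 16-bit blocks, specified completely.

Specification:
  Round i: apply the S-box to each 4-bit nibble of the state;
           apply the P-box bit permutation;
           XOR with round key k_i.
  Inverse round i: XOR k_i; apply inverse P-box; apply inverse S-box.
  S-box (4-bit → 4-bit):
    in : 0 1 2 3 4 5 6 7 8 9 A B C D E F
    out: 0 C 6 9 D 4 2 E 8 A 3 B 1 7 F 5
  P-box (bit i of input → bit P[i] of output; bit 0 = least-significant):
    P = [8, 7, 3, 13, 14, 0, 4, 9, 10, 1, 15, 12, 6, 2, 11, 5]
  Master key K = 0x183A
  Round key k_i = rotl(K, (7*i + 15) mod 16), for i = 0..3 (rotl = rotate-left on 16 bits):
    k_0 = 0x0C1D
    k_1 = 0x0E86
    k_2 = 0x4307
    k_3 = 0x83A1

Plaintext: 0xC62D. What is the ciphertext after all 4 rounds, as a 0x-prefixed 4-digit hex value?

s_0 = plaintext = 0xC62D
s_1 = Round(s_0, k_0) = 0x0DC6
s_2 = Round(s_1, k_1) = 0xCA04
s_3 = Round(s_2, k_2) = 0x664D
s_4 = Round(s_3, k_3) = 0xC03F

0xC03F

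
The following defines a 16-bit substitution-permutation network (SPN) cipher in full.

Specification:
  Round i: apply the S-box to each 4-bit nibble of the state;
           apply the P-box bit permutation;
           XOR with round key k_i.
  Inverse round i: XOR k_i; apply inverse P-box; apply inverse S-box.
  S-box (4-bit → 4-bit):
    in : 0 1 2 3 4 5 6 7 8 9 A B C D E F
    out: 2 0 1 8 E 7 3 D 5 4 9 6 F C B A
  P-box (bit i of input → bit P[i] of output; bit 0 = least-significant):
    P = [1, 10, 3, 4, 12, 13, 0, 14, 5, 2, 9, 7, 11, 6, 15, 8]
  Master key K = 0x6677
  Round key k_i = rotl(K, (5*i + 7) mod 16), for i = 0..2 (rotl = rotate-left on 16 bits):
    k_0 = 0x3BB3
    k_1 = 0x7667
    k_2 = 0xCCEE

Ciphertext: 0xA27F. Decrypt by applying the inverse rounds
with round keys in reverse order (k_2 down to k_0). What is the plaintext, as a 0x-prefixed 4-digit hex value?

0xD927

s_0 = ciphertext = 0xA27F
s_1 = InvRound(s_0, k_2) = 0x2D4F
s_2 = InvRound(s_1, k_1) = 0xA8A9
s_3 = InvRound(s_2, k_0) = 0xD927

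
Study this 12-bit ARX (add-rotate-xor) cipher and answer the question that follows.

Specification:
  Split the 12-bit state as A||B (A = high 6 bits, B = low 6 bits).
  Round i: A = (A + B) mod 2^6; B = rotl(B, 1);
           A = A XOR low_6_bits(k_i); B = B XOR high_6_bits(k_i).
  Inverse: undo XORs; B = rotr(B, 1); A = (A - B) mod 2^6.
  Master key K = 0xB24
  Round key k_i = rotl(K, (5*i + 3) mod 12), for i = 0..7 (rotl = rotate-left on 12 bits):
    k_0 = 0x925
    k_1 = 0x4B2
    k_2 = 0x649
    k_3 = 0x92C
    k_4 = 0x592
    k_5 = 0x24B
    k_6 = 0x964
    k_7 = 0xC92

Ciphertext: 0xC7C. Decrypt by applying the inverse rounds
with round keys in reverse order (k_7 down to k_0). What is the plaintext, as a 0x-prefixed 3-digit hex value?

s_0 = ciphertext = 0xC7C
s_1 = InvRound(s_0, k_7) = 0x707
s_2 = InvRound(s_1, k_6) = 0x9D1
s_3 = InvRound(s_2, k_5) = 0x80C
s_4 = InvRound(s_3, k_4) = 0x94D
s_5 = InvRound(s_4, k_3) = 0x574
s_6 = InvRound(s_5, k_2) = 0x9B6
s_7 = InvRound(s_6, k_1) = 0x092
s_8 = InvRound(s_7, k_0) = 0x31B

0x31B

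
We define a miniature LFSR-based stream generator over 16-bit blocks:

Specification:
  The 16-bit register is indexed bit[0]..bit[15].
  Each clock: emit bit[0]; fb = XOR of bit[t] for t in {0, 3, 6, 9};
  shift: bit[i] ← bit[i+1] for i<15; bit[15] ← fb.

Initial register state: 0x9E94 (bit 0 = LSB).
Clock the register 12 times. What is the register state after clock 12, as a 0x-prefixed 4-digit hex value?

reg_0 = 0x9E94
clock 1: out=0, reg = 0xCF4A
clock 2: out=0, reg = 0xE7A5
clock 3: out=1, reg = 0x73D2
clock 4: out=0, reg = 0x39E9
clock 5: out=1, reg = 0x9CF4
clock 6: out=0, reg = 0xCE7A
clock 7: out=0, reg = 0xE73D
clock 8: out=1, reg = 0xF39E
clock 9: out=0, reg = 0x79CF
clock 10: out=1, reg = 0xBCE7
clock 11: out=1, reg = 0x5E73
clock 12: out=1, reg = 0xAF39

0xAF39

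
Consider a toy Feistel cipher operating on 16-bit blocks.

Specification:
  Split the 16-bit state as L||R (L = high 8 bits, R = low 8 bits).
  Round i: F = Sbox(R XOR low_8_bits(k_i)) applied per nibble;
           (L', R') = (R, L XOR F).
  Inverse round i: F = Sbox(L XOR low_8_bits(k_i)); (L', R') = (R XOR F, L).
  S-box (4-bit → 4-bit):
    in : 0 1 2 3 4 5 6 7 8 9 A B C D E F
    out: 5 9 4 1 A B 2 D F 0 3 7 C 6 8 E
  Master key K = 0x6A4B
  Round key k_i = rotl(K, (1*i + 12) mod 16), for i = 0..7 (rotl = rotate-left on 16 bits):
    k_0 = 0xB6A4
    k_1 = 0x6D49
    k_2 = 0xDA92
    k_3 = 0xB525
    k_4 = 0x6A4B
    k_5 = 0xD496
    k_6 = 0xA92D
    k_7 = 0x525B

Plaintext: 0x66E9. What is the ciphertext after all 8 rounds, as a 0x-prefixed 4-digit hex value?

s_0 = plaintext = 0x66E9
s_1 = Round(s_0, k_0) = 0xE9C0
s_2 = Round(s_1, k_1) = 0xC019
s_3 = Round(s_2, k_2) = 0x1937
s_4 = Round(s_3, k_3) = 0x378D
s_5 = Round(s_4, k_4) = 0x8DF5
s_6 = Round(s_5, k_5) = 0xF5AC
s_7 = Round(s_6, k_6) = 0xAC0C
s_8 = Round(s_7, k_7) = 0x0C11

0x0C11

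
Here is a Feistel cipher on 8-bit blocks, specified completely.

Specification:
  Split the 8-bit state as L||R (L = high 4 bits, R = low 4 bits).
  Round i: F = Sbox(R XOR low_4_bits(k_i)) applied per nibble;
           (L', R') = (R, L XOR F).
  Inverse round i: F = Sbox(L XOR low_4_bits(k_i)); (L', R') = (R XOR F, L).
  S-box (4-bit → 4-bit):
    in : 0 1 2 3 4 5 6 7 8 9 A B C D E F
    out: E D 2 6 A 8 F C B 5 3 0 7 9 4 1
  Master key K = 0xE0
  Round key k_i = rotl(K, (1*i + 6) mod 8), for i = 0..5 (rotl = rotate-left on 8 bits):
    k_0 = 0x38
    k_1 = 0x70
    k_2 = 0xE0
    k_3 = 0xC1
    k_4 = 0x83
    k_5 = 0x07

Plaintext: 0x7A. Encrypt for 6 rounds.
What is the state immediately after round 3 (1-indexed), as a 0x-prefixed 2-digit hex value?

s_0 = plaintext = 0x7A
s_1 = Round(s_0, k_0) = 0xA5
s_2 = Round(s_1, k_1) = 0x52
s_3 = Round(s_2, k_2) = 0x27
s_4 = Round(s_3, k_3) = 0x7D
s_5 = Round(s_4, k_4) = 0xD3
s_6 = Round(s_5, k_5) = 0x37

0x27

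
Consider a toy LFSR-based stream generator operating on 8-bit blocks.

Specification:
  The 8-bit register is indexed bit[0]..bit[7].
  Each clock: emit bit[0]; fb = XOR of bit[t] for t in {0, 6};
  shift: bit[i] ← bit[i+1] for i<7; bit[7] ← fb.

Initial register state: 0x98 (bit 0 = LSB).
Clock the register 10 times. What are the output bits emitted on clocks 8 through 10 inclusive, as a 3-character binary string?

101

reg_0 = 0x98
clock 1: out=0, reg = 0x4C
clock 2: out=0, reg = 0xA6
clock 3: out=0, reg = 0x53
clock 4: out=1, reg = 0x29
clock 5: out=1, reg = 0x94
clock 6: out=0, reg = 0x4A
clock 7: out=0, reg = 0xA5
clock 8: out=1, reg = 0xD2
clock 9: out=0, reg = 0xE9
clock 10: out=1, reg = 0x74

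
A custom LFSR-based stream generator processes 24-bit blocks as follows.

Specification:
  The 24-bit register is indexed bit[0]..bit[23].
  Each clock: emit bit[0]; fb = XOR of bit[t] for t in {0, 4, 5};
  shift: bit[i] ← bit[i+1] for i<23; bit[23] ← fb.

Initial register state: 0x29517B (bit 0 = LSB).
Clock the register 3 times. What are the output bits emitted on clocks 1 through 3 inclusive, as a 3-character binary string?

110

reg_0 = 0x29517B
clock 1: out=1, reg = 0x94A8BD
clock 2: out=1, reg = 0xCA545E
clock 3: out=0, reg = 0xE52A2F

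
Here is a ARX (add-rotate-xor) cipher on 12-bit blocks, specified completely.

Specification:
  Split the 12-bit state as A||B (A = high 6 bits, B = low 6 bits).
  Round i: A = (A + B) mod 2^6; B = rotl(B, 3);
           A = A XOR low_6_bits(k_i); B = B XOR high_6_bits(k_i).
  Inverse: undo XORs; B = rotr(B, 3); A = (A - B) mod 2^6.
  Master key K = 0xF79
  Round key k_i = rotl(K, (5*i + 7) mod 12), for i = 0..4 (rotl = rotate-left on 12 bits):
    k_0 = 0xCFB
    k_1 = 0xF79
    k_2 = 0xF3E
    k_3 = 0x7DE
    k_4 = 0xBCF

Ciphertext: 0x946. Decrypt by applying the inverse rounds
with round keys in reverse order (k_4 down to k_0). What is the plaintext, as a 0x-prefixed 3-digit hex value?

s_0 = ciphertext = 0x946
s_1 = InvRound(s_0, k_4) = 0x74D
s_2 = InvRound(s_1, k_3) = 0xC52
s_3 = InvRound(s_2, k_2) = 0x6B5
s_4 = InvRound(s_3, k_1) = 0x881
s_5 = InvRound(s_4, k_0) = 0x0D6

0x0D6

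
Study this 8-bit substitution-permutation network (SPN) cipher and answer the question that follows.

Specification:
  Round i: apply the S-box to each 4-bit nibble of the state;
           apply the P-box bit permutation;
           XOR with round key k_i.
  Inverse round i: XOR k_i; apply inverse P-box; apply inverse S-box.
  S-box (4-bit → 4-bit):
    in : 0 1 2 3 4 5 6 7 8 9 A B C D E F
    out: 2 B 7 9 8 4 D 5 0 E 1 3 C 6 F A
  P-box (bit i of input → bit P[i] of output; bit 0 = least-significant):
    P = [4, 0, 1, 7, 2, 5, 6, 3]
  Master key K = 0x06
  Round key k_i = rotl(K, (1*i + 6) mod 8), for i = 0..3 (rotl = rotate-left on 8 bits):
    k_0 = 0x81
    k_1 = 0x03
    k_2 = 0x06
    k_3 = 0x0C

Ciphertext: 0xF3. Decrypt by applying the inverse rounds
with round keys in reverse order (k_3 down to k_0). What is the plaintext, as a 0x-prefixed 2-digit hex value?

s_0 = ciphertext = 0xF3
s_1 = InvRound(s_0, k_3) = 0xEE
s_2 = InvRound(s_1, k_2) = 0x94
s_3 = InvRound(s_2, k_1) = 0xAE
s_4 = InvRound(s_3, k_0) = 0x1D

0x1D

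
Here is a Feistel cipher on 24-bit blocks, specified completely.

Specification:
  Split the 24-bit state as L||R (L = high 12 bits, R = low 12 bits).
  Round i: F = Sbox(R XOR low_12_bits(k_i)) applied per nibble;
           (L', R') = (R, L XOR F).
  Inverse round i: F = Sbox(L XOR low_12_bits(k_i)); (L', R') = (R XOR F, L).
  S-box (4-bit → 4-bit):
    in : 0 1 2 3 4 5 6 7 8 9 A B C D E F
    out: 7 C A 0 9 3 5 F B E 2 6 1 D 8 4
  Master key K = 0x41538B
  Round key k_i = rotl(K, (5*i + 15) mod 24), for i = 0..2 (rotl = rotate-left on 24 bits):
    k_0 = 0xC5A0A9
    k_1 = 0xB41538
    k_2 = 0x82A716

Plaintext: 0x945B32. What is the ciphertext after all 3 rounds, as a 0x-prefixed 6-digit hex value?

0x9D47B9

s_0 = plaintext = 0x945B32
s_1 = Round(s_0, k_0) = 0xB32FA3
s_2 = Round(s_1, k_1) = 0xFA39D4
s_3 = Round(s_2, k_2) = 0x9D47B9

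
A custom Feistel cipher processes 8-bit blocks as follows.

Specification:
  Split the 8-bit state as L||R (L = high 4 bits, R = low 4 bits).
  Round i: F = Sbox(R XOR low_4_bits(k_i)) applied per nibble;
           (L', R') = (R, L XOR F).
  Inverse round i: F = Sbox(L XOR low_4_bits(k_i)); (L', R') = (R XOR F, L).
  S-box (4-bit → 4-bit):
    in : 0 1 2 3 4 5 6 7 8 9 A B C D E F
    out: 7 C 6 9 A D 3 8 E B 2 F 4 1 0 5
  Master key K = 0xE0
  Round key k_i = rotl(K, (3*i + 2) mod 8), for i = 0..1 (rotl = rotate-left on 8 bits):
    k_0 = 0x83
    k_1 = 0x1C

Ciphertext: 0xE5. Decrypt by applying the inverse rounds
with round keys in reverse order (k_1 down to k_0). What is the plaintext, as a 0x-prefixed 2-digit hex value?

s_0 = ciphertext = 0xE5
s_1 = InvRound(s_0, k_1) = 0x3E
s_2 = InvRound(s_1, k_0) = 0x93

0x93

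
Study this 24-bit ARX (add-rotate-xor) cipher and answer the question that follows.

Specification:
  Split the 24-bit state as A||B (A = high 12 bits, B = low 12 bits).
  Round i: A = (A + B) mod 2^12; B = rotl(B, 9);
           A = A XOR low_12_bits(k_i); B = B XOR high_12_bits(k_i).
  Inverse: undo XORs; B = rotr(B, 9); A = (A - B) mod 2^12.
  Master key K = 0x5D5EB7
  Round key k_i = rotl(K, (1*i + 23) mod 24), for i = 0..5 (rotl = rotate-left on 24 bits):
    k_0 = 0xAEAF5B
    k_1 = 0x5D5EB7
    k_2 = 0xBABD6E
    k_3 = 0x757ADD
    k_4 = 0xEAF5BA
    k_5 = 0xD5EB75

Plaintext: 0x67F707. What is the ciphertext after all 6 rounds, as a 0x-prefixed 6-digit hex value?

0x967B5F

s_0 = plaintext = 0x67F707
s_1 = Round(s_0, k_0) = 0x2DD40A
s_2 = Round(s_1, k_1) = 0x850154
s_3 = Round(s_2, k_2) = 0x4CA381
s_4 = Round(s_3, k_3) = 0x296527
s_5 = Round(s_4, k_4) = 0x20700B
s_6 = Round(s_5, k_5) = 0x967B5F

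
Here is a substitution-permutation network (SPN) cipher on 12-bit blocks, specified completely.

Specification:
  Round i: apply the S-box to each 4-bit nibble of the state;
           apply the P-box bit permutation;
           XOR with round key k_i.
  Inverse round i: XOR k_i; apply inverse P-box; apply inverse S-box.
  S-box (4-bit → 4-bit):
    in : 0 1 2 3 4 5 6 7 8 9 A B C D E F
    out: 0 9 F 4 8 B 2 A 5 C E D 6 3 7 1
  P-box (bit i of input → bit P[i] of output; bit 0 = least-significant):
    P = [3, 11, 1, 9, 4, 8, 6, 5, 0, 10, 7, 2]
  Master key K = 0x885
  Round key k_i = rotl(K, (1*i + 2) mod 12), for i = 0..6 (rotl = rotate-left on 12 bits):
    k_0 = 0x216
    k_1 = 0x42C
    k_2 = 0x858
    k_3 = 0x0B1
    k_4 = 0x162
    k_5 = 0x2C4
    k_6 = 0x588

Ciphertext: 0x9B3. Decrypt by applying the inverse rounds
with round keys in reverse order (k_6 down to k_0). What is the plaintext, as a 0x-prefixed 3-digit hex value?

0x69D

s_0 = ciphertext = 0x9B3
s_1 = InvRound(s_0, k_6) = 0xD1E
s_2 = InvRound(s_1, k_5) = 0xCE2
s_3 = InvRound(s_2, k_4) = 0xC66
s_4 = InvRound(s_3, k_3) = 0x28C
s_5 = InvRound(s_4, k_2) = 0x987
s_6 = InvRound(s_5, k_1) = 0xE7E
s_7 = InvRound(s_6, k_0) = 0x69D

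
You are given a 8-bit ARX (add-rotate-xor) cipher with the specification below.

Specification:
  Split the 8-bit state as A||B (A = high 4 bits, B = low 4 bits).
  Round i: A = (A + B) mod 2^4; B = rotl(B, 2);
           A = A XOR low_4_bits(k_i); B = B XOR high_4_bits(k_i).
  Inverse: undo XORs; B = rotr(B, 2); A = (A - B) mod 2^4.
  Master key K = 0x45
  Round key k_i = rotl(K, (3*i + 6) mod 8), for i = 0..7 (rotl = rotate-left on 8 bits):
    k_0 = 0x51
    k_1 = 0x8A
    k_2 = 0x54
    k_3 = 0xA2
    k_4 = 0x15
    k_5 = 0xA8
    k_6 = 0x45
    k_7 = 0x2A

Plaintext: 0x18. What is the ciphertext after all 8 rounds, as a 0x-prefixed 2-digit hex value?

s_0 = plaintext = 0x18
s_1 = Round(s_0, k_0) = 0x87
s_2 = Round(s_1, k_1) = 0x55
s_3 = Round(s_2, k_2) = 0xE0
s_4 = Round(s_3, k_3) = 0xCA
s_5 = Round(s_4, k_4) = 0x3B
s_6 = Round(s_5, k_5) = 0x64
s_7 = Round(s_6, k_6) = 0xF5
s_8 = Round(s_7, k_7) = 0xE7

0xE7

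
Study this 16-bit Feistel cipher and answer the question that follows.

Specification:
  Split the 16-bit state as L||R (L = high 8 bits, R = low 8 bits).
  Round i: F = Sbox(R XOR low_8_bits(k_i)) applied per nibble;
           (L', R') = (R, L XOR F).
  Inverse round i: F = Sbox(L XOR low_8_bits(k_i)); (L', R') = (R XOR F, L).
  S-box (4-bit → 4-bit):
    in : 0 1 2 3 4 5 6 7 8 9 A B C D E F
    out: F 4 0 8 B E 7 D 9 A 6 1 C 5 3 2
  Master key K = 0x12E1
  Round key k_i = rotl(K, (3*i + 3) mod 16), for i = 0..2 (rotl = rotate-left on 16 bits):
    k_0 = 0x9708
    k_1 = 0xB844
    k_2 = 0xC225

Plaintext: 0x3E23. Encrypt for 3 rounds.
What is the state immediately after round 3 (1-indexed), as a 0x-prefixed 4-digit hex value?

0xF262

s_0 = plaintext = 0x3E23
s_1 = Round(s_0, k_0) = 0x233F
s_2 = Round(s_1, k_1) = 0x3FF2
s_3 = Round(s_2, k_2) = 0xF262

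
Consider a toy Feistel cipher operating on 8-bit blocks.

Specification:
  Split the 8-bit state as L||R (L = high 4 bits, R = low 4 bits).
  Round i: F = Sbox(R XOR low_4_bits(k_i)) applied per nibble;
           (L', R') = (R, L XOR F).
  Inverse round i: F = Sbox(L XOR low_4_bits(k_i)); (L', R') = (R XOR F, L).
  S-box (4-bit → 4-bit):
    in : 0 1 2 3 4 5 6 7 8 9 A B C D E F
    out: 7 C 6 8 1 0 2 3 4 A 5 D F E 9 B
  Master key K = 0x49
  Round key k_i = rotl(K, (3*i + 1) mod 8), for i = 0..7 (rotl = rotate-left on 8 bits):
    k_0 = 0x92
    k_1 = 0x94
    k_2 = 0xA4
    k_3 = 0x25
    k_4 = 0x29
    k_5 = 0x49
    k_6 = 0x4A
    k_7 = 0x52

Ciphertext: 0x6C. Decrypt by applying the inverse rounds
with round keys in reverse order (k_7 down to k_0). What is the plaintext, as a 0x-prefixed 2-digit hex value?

s_0 = ciphertext = 0x6C
s_1 = InvRound(s_0, k_7) = 0xD6
s_2 = InvRound(s_1, k_6) = 0x5D
s_3 = InvRound(s_2, k_5) = 0x25
s_4 = InvRound(s_3, k_4) = 0x82
s_5 = InvRound(s_4, k_3) = 0xC8
s_6 = InvRound(s_5, k_2) = 0xCC
s_7 = InvRound(s_6, k_1) = 0x8C
s_8 = InvRound(s_7, k_0) = 0x98

0x98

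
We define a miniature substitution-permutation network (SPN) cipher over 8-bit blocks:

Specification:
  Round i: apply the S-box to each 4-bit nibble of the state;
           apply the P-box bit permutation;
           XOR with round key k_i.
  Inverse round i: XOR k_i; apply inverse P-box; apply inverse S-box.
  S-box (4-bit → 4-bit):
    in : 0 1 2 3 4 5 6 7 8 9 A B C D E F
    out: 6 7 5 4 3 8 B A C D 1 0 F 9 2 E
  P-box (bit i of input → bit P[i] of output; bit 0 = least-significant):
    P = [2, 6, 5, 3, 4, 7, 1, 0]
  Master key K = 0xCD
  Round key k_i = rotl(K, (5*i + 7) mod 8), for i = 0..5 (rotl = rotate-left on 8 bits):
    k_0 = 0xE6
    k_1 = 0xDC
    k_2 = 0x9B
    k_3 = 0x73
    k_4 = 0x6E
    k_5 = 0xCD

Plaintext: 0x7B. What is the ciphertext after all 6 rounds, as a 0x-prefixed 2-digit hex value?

s_0 = plaintext = 0x7B
s_1 = Round(s_0, k_0) = 0x67
s_2 = Round(s_1, k_1) = 0x05
s_3 = Round(s_2, k_2) = 0x11
s_4 = Round(s_3, k_3) = 0x85
s_5 = Round(s_4, k_4) = 0x65
s_6 = Round(s_5, k_5) = 0x54

0x54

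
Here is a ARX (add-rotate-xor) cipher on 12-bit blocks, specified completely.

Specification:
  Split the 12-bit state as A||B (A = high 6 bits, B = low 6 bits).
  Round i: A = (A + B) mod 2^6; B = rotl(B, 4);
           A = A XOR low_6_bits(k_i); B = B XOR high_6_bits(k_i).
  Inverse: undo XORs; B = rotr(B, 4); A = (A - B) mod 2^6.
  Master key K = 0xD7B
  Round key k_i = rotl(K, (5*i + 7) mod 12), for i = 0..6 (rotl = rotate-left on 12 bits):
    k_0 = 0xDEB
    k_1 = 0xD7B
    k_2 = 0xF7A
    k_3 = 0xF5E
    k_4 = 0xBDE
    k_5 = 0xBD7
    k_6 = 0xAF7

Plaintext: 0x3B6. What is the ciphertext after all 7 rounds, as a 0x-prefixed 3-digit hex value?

0x541

s_0 = plaintext = 0x3B6
s_1 = Round(s_0, k_0) = 0xBDA
s_2 = Round(s_1, k_1) = 0xC93
s_3 = Round(s_2, k_2) = 0xFC9
s_4 = Round(s_3, k_3) = 0x5AF
s_5 = Round(s_4, k_4) = 0x6D4
s_6 = Round(s_5, k_5) = 0xE2A
s_7 = Round(s_6, k_6) = 0x541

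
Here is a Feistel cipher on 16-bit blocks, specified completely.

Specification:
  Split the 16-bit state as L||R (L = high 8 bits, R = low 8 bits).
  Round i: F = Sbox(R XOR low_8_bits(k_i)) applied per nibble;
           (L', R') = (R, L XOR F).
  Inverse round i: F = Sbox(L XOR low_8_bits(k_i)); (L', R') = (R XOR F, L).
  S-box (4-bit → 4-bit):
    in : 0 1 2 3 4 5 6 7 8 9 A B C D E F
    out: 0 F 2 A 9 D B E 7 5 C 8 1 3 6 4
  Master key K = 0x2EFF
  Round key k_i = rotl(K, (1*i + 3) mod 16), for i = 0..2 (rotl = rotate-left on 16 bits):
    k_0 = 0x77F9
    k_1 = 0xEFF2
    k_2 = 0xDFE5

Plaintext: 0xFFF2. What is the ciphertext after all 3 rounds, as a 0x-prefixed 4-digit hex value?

s_0 = plaintext = 0xFFF2
s_1 = Round(s_0, k_0) = 0xF2F7
s_2 = Round(s_1, k_1) = 0xF7FF
s_3 = Round(s_2, k_2) = 0xFF0B

0xFF0B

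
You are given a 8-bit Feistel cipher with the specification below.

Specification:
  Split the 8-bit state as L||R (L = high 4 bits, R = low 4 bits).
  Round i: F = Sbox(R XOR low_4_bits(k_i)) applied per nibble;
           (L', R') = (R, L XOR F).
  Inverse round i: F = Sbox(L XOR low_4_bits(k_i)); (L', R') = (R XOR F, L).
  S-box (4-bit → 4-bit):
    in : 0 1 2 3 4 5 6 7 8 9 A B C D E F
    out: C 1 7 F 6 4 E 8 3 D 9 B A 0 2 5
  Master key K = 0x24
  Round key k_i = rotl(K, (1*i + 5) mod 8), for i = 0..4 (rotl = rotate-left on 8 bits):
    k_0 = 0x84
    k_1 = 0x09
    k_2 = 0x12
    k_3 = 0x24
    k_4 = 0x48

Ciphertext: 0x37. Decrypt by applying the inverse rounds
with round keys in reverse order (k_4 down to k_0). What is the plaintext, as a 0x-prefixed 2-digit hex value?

s_0 = ciphertext = 0x37
s_1 = InvRound(s_0, k_4) = 0xC3
s_2 = InvRound(s_1, k_3) = 0x0C
s_3 = InvRound(s_2, k_2) = 0xB0
s_4 = InvRound(s_3, k_1) = 0x7B
s_5 = InvRound(s_4, k_0) = 0x47

0x47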